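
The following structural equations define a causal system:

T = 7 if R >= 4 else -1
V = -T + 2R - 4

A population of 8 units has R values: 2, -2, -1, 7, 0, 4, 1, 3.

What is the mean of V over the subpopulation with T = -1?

-2

Conditioning on T=-1 selects the 6 unit(s) with R ∈ {2, -2, -1, 0, 1, 3}. Their V values: 1, -7, -5, -3, -1, 3. Mean = -2.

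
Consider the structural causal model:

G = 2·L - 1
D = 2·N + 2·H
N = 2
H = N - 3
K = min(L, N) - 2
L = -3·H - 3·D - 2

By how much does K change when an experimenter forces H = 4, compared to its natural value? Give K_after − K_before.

Under do(H=4), the mechanism H = N - 3 is discarded; H is fixed at 4.
D = 2·N + 2·H  [with N=2, H=4]  = 12
L = -3·H - 3·D - 2  [with H=4, D=12]  = -50
K = min(L, N) - 2  [with L=-50, N=2]  = -52
Without intervention: H = N - 3  [with N=2]  = -1; D = 2·N + 2·H  [with N=2, H=-1]  = 2; L = -3·H - 3·D - 2  [with H=-1, D=2]  = -5; K = min(L, N) - 2  [with L=-5, N=2]  = -7.
Change = -52 − (-7) = -45.

-45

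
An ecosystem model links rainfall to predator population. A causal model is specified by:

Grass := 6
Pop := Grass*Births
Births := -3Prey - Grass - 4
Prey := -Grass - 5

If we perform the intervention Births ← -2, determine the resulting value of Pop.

The intervention breaks the incoming arrows to Births: Births := -3Prey - Grass - 4 no longer applies, and Births = -2.
Pop = Grass*Births  [with Grass=6, Births=-2]  = -12

-12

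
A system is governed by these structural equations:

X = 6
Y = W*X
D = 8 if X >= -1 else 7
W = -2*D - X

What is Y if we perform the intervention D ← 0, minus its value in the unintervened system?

Under do(D=0), the mechanism D = 8 if X >= -1 else 7 is discarded; D is fixed at 0.
W = -2*D - X  [with D=0, X=6]  = -6
Y = W*X  [with W=-6, X=6]  = -36
Without intervention: D = 8 if X >= -1 else 7  [with X=6]  = 8; W = -2*D - X  [with D=8, X=6]  = -22; Y = W*X  [with W=-22, X=6]  = -132.
Change = -36 − (-132) = 96.

96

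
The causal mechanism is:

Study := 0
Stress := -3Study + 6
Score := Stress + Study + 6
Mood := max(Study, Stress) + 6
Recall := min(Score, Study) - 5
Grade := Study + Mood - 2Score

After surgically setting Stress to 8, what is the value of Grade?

-14

Under do(Stress=8), the mechanism Stress := -3Study + 6 is discarded; Stress is fixed at 8.
Score = Stress + Study + 6  [with Stress=8, Study=0]  = 14
Mood = max(Study, Stress) + 6  [with Study=0, Stress=8]  = 14
Grade = Study + Mood - 2Score  [with Study=0, Mood=14, Score=14]  = -14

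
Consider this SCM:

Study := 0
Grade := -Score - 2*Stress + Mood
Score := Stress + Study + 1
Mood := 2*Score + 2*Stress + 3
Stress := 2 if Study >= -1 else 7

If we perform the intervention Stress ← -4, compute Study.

0

Under do(Stress=-4), the mechanism Stress := 2 if Study >= -1 else 7 is discarded; Stress is fixed at -4.
Study is not downstream of the intervention, so its value is determined by the original equations.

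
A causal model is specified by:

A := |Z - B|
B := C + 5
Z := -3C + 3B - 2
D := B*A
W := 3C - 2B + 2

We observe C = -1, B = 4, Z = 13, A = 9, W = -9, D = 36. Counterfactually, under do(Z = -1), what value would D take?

The intervention breaks the incoming arrows to Z: Z := -3C + 3B - 2 no longer applies, and Z = -1.
B = C + 5  [with C=-1]  = 4
A = |Z - B|  [with Z=-1, B=4]  = 5
D = B*A  [with B=4, A=5]  = 20

20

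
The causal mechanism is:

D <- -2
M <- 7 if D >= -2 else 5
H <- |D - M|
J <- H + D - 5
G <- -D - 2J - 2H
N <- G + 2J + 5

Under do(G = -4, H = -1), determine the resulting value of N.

-15

The joint intervention fixes G = -4, H = -1, removing each variable's own equation.
J = H + D - 5  [with H=-1, D=-2]  = -8
N = G + 2J + 5  [with G=-4, J=-8]  = -15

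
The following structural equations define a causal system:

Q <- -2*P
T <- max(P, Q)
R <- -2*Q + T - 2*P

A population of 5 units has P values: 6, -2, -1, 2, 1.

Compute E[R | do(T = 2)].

Under do(T=2), T's equation is replaced by T=2 for every unit. Per-unit R: 14, -2, 0, 6, 4. Mean = 4.4.

4.4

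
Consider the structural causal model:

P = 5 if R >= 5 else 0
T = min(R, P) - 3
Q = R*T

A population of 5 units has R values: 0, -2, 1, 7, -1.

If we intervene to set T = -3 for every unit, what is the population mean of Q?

do(T=-3) breaks T's dependence on R. With T=-3 fixed, Q across the units is 0, 6, -3, -21, 3, mean -3.

-3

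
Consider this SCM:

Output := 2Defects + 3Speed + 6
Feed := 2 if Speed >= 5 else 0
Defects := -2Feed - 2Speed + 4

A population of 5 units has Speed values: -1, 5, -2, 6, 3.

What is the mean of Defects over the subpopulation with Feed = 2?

-11

E[Defects|Feed=2] averages over only the 2 units with Feed=2 (Speed = 5, 6): Defects = -10, -12, mean -11.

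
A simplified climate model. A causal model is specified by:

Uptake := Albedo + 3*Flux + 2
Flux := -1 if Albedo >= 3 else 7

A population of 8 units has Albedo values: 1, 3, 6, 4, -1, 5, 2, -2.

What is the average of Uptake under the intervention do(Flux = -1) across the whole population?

Every unit gets Flux=-1 under the intervention. Uptake values become 0, 2, 5, 3, -2, 4, 1, -3; E[Uptake|do(Flux=-1)] = 1.25.

1.25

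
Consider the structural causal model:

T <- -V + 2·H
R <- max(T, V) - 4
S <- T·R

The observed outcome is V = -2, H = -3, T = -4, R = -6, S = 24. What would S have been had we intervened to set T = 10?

do(T=10) replaces the equation T <- -V + 2·H with the constant T = 10.
R = max(T, V) - 4  [with T=10, V=-2]  = 6
S = T·R  [with T=10, R=6]  = 60

60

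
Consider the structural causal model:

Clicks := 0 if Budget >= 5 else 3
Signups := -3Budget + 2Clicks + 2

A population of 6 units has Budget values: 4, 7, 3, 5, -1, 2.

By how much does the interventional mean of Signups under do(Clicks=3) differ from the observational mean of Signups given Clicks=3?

The intervention sets Clicks=3 in all 6 units regardless of Budget. Recomputing Signups per unit gives -4, -13, -1, -7, 11, 2; average -2.
E[Signups|Clicks=3] averages over only the 4 units with Clicks=3 (Budget = 4, 3, -1, 2): Signups = -4, -1, 11, 2, mean 2.
Difference = -2 − 2 = -4.

-4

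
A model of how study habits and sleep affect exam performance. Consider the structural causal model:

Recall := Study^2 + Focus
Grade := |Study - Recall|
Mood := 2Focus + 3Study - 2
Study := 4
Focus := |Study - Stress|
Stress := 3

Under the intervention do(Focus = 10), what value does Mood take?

30

The intervention breaks the incoming arrows to Focus: Focus := |Study - Stress| no longer applies, and Focus = 10.
Mood = 2Focus + 3Study - 2  [with Focus=10, Study=4]  = 30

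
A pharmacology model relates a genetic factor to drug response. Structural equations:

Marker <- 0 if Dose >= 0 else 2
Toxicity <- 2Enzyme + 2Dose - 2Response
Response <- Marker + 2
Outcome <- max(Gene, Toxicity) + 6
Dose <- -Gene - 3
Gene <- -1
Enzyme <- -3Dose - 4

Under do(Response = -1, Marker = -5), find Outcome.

Setting Response = -1, Marker = -5 by intervention discards those variables' equations.
Dose = -Gene - 3  [with Gene=-1]  = -2
Enzyme = -3Dose - 4  [with Dose=-2]  = 2
Toxicity = 2Enzyme + 2Dose - 2Response  [with Enzyme=2, Dose=-2, Response=-1]  = 2
Outcome = max(Gene, Toxicity) + 6  [with Gene=-1, Toxicity=2]  = 8

8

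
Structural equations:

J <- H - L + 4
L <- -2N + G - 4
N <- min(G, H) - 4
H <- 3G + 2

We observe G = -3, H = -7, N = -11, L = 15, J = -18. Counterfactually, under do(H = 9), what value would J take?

do(H=9) replaces the equation H <- 3G + 2 with the constant H = 9.
N = min(G, H) - 4  [with G=-3, H=9]  = -7
L = -2N + G - 4  [with N=-7, G=-3]  = 7
J = H - L + 4  [with H=9, L=7]  = 6

6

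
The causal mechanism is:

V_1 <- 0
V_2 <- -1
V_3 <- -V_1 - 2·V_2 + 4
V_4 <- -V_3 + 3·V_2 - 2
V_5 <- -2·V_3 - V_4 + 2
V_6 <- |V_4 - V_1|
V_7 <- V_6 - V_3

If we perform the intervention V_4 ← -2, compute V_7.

-4

The intervention breaks the incoming arrows to V_4: V_4 <- -V_3 + 3·V_2 - 2 no longer applies, and V_4 = -2.
V_3 = -V_1 - 2·V_2 + 4  [with V_1=0, V_2=-1]  = 6
V_6 = |V_4 - V_1|  [with V_4=-2, V_1=0]  = 2
V_7 = V_6 - V_3  [with V_6=2, V_3=6]  = -4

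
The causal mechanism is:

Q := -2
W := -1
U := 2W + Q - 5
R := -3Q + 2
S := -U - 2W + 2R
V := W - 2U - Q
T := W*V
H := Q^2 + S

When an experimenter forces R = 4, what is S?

19

Intervening sets R = 4 and removes its equation (R := -3Q + 2).
U = 2W + Q - 5  [with W=-1, Q=-2]  = -9
S = -U - 2W + 2R  [with U=-9, W=-1, R=4]  = 19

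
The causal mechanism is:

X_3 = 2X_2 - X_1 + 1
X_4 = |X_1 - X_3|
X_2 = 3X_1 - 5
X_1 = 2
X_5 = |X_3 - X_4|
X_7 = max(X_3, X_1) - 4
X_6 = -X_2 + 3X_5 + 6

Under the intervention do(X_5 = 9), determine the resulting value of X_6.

32

The intervention breaks the incoming arrows to X_5: X_5 = |X_3 - X_4| no longer applies, and X_5 = 9.
X_2 = 3X_1 - 5  [with X_1=2]  = 1
X_6 = -X_2 + 3X_5 + 6  [with X_2=1, X_5=9]  = 32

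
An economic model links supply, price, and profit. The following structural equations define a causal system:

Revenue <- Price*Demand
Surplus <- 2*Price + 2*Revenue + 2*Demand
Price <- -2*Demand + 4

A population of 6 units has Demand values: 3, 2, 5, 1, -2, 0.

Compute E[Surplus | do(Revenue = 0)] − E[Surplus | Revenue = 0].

Under do(Revenue=0), Revenue's equation is replaced by Revenue=0 for every unit. Per-unit Surplus: 2, 4, -2, 6, 12, 8. Mean = 5.
Observing Revenue=0 restricts to units where Revenue's equation naturally yields 0: Demand ∈ {2, 0}. In that subpopulation Surplus = 4, 8, mean 6.
Difference = 5 − 6 = -1.

-1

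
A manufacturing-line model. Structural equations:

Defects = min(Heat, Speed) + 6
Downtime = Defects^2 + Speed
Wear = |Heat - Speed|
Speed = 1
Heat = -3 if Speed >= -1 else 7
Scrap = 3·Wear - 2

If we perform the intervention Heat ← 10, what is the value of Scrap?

do(Heat=10) replaces the equation Heat = -3 if Speed >= -1 else 7 with the constant Heat = 10.
Wear = |Heat - Speed|  [with Heat=10, Speed=1]  = 9
Scrap = 3·Wear - 2  [with Wear=9]  = 25

25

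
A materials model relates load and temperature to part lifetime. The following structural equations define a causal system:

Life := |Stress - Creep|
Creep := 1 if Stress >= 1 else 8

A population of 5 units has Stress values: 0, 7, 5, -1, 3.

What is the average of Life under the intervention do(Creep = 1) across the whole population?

3

Every unit gets Creep=1 under the intervention. Life values become 1, 6, 4, 2, 2; E[Life|do(Creep=1)] = 3.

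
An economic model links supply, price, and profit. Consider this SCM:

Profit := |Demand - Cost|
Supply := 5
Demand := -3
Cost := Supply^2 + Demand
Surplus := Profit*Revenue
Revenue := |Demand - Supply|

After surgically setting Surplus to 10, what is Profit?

do(Surplus=10) replaces the equation Surplus := Profit*Revenue with the constant Surplus = 10.
Since Profit is not a descendant of the intervened variable, it is unaffected.
Cost = Supply^2 + Demand  [with Supply=5, Demand=-3]  = 22
Profit = |Demand - Cost|  [with Demand=-3, Cost=22]  = 25

25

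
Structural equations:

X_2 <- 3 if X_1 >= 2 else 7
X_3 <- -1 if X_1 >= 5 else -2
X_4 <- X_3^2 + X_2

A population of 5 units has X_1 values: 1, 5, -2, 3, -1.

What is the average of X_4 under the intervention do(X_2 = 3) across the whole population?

6.4

Under do(X_2=3), X_2's equation is replaced by X_2=3 for every unit. Per-unit X_4: 7, 4, 7, 7, 7. Mean = 6.4.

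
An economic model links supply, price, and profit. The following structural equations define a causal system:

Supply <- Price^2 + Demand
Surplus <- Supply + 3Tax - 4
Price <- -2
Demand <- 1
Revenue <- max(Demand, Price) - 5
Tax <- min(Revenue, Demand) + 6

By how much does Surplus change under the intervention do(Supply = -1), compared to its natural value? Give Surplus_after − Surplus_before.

-6

The intervention breaks the incoming arrows to Supply: Supply <- Price^2 + Demand no longer applies, and Supply = -1.
Revenue = max(Demand, Price) - 5  [with Demand=1, Price=-2]  = -4
Tax = min(Revenue, Demand) + 6  [with Revenue=-4, Demand=1]  = 2
Surplus = Supply + 3Tax - 4  [with Supply=-1, Tax=2]  = 1
Without intervention: Supply = Price^2 + Demand  [with Price=-2, Demand=1]  = 5; Revenue = max(Demand, Price) - 5  [with Demand=1, Price=-2]  = -4; Tax = min(Revenue, Demand) + 6  [with Revenue=-4, Demand=1]  = 2; Surplus = Supply + 3Tax - 4  [with Supply=5, Tax=2]  = 7.
Change = 1 − 7 = -6.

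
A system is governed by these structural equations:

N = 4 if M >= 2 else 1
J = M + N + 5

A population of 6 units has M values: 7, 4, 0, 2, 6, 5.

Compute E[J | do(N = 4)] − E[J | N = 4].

-0.8

Every unit gets N=4 under the intervention. J values become 16, 13, 9, 11, 15, 14; E[J|do(N=4)] = 13.
E[J|N=4] averages over only the 5 units with N=4 (M = 7, 4, 2, 6, 5): J = 16, 13, 11, 15, 14, mean 13.8.
Difference = 13 − 13.8 = -0.8.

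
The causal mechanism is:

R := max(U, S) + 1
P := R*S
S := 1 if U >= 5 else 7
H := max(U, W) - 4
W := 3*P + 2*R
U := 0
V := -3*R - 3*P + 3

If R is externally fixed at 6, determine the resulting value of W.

138

The intervention breaks the incoming arrows to R: R := max(U, S) + 1 no longer applies, and R = 6.
S = 1 if U >= 5 else 7  [with U=0]  = 7
P = R*S  [with R=6, S=7]  = 42
W = 3*P + 2*R  [with P=42, R=6]  = 138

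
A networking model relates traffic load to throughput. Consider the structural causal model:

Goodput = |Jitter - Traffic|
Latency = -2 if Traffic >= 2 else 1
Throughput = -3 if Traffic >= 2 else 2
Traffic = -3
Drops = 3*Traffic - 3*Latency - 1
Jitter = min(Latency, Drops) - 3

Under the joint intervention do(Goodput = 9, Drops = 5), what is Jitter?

-2

Under do(Goodput = 9, Drops = 5), each intervened variable's structural equation is replaced by its fixed value.
Latency = -2 if Traffic >= 2 else 1  [with Traffic=-3]  = 1
Jitter = min(Latency, Drops) - 3  [with Latency=1, Drops=5]  = -2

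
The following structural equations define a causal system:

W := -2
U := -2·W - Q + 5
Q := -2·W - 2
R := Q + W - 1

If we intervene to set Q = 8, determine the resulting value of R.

5

The intervention breaks the incoming arrows to Q: Q := -2·W - 2 no longer applies, and Q = 8.
R = Q + W - 1  [with Q=8, W=-2]  = 5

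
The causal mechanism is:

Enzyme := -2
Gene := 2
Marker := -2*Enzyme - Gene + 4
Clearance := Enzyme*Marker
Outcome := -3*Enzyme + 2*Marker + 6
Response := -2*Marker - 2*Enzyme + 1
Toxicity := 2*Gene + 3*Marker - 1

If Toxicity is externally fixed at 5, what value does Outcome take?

24

Under do(Toxicity=5), the mechanism Toxicity := 2*Gene + 3*Marker - 1 is discarded; Toxicity is fixed at 5.
Since Outcome is not a descendant of the intervened variable, it is unaffected.
Marker = -2*Enzyme - Gene + 4  [with Enzyme=-2, Gene=2]  = 6
Outcome = -3*Enzyme + 2*Marker + 6  [with Enzyme=-2, Marker=6]  = 24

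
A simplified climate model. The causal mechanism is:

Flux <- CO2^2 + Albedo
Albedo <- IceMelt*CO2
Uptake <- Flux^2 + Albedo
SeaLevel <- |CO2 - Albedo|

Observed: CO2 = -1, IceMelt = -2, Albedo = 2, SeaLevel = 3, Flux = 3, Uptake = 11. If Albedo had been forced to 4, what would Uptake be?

The intervention breaks the incoming arrows to Albedo: Albedo <- IceMelt*CO2 no longer applies, and Albedo = 4.
Flux = CO2^2 + Albedo  [with CO2=-1, Albedo=4]  = 5
Uptake = Flux^2 + Albedo  [with Flux=5, Albedo=4]  = 29

29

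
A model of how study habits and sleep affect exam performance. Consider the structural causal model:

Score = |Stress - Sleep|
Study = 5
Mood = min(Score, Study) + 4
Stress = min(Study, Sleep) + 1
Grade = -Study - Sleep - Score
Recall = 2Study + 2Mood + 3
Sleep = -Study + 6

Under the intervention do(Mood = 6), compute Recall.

The intervention breaks the incoming arrows to Mood: Mood = min(Score, Study) + 4 no longer applies, and Mood = 6.
Recall = 2Study + 2Mood + 3  [with Study=5, Mood=6]  = 25

25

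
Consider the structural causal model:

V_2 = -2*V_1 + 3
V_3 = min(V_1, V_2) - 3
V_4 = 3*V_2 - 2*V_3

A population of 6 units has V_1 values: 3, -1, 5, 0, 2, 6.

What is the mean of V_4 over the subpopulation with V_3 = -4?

14

E[V_4|V_3=-4] averages over only the 2 units with V_3=-4 (V_1 = -1, 2): V_4 = 23, 5, mean 14.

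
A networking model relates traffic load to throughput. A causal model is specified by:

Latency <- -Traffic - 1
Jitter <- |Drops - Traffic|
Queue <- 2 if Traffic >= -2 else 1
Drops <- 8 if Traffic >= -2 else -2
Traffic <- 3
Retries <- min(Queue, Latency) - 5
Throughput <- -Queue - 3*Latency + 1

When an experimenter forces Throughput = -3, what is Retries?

-9

The intervention breaks the incoming arrows to Throughput: Throughput <- -Queue - 3*Latency + 1 no longer applies, and Throughput = -3.
Retries is not downstream of the intervention, so its value is determined by the original equations.
Latency = -Traffic - 1  [with Traffic=3]  = -4
Queue = 2 if Traffic >= -2 else 1  [with Traffic=3]  = 2
Retries = min(Queue, Latency) - 5  [with Queue=2, Latency=-4]  = -9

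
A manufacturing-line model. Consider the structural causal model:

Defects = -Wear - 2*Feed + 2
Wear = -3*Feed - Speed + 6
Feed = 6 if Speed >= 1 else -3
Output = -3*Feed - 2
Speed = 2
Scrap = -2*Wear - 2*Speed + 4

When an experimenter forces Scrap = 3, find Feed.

6

Under do(Scrap=3), the mechanism Scrap = -2*Wear - 2*Speed + 4 is discarded; Scrap is fixed at 3.
No directed path runs from Scrap to Feed, so Feed keeps its natural value.
Feed = 6 if Speed >= 1 else -3  [with Speed=2]  = 6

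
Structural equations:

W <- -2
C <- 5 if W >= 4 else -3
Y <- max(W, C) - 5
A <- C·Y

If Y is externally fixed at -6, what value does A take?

18

The intervention breaks the incoming arrows to Y: Y <- max(W, C) - 5 no longer applies, and Y = -6.
C = 5 if W >= 4 else -3  [with W=-2]  = -3
A = C·Y  [with C=-3, Y=-6]  = 18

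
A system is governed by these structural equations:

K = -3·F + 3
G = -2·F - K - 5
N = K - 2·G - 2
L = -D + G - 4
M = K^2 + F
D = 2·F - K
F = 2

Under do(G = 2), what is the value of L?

-9

Under do(G=2), the mechanism G = -2·F - K - 5 is discarded; G is fixed at 2.
K = -3·F + 3  [with F=2]  = -3
D = 2·F - K  [with F=2, K=-3]  = 7
L = -D + G - 4  [with D=7, G=2]  = -9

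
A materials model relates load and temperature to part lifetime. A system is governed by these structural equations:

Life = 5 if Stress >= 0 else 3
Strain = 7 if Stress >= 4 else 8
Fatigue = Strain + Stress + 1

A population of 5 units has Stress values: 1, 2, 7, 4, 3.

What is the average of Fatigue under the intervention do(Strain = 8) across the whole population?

12.4

The intervention sets Strain=8 in all 5 units regardless of Stress. Recomputing Fatigue per unit gives 10, 11, 16, 13, 12; average 12.4.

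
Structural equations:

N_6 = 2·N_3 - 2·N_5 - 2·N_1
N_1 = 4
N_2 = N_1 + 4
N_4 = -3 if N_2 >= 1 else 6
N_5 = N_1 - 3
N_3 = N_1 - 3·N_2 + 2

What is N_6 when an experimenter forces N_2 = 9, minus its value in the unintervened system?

Under do(N_2=9), the mechanism N_2 = N_1 + 4 is discarded; N_2 is fixed at 9.
N_3 = N_1 - 3·N_2 + 2  [with N_1=4, N_2=9]  = -21
N_5 = N_1 - 3  [with N_1=4]  = 1
N_6 = 2·N_3 - 2·N_5 - 2·N_1  [with N_3=-21, N_5=1, N_1=4]  = -52
Without intervention: N_2 = N_1 + 4  [with N_1=4]  = 8; N_3 = N_1 - 3·N_2 + 2  [with N_1=4, N_2=8]  = -18; N_5 = N_1 - 3  [with N_1=4]  = 1; N_6 = 2·N_3 - 2·N_5 - 2·N_1  [with N_3=-18, N_5=1, N_1=4]  = -46.
Change = -52 − (-46) = -6.

-6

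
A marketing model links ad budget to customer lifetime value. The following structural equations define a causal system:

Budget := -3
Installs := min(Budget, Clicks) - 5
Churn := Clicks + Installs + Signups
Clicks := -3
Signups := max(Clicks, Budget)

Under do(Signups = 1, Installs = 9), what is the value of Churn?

The joint intervention fixes Signups = 1, Installs = 9, removing each variable's own equation.
Churn = Clicks + Installs + Signups  [with Clicks=-3, Installs=9, Signups=1]  = 7

7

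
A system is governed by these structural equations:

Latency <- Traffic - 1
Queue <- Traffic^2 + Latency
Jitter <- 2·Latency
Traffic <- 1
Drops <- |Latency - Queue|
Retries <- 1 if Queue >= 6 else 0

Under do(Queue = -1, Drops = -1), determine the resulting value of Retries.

Setting Queue = -1, Drops = -1 by intervention discards those variables' equations.
Retries = 1 if Queue >= 6 else 0  [with Queue=-1]  = 0

0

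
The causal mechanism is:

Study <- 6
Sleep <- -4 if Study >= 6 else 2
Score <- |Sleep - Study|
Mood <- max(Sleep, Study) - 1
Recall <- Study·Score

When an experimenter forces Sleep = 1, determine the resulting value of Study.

6

Under do(Sleep=1), the mechanism Sleep <- -4 if Study >= 6 else 2 is discarded; Sleep is fixed at 1.
Study is not downstream of the intervention, so its value is determined by the original equations.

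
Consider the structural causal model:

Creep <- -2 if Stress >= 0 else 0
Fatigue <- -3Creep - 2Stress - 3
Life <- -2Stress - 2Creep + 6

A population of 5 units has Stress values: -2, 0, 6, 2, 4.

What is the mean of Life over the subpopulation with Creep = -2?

4

Observing Creep=-2 restricts to units where Creep's equation naturally yields -2: Stress ∈ {0, 6, 2, 4}. In that subpopulation Life = 10, -2, 6, 2, mean 4.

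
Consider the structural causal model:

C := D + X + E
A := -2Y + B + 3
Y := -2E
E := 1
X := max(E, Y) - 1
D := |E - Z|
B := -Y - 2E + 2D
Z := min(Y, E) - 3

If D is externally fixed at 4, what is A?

15

Under do(D=4), the mechanism D := |E - Z| is discarded; D is fixed at 4.
Y = -2E  [with E=1]  = -2
B = -Y - 2E + 2D  [with Y=-2, E=1, D=4]  = 8
A = -2Y + B + 3  [with Y=-2, B=8]  = 15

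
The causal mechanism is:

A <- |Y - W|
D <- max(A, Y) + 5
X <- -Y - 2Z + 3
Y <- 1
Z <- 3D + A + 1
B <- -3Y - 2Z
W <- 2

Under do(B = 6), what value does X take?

-38

Intervening sets B = 6 and removes its equation (B <- -3Y - 2Z).
No directed path runs from B to X, so X keeps its natural value.
A = |Y - W|  [with Y=1, W=2]  = 1
D = max(A, Y) + 5  [with A=1, Y=1]  = 6
Z = 3D + A + 1  [with D=6, A=1]  = 20
X = -Y - 2Z + 3  [with Y=1, Z=20]  = -38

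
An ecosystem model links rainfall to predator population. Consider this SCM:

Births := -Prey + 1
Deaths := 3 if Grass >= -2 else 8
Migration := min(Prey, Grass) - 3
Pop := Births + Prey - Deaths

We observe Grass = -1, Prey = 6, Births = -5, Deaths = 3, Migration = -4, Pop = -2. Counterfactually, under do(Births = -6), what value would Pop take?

The intervention breaks the incoming arrows to Births: Births := -Prey + 1 no longer applies, and Births = -6.
Deaths = 3 if Grass >= -2 else 8  [with Grass=-1]  = 3
Pop = Births + Prey - Deaths  [with Births=-6, Prey=6, Deaths=3]  = -3

-3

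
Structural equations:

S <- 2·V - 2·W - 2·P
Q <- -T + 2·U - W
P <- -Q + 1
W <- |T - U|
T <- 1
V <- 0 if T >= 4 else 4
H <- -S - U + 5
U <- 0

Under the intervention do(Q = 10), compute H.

-19

do(Q=10) replaces the equation Q <- -T + 2·U - W with the constant Q = 10.
W = |T - U|  [with T=1, U=0]  = 1
V = 0 if T >= 4 else 4  [with T=1]  = 4
P = -Q + 1  [with Q=10]  = -9
S = 2·V - 2·W - 2·P  [with V=4, W=1, P=-9]  = 24
H = -S - U + 5  [with S=24, U=0]  = -19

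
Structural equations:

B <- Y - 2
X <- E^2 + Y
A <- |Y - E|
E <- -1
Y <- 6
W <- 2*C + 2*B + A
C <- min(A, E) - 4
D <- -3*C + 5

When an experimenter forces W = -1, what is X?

Intervening sets W = -1 and removes its equation (W <- 2*C + 2*B + A).
No directed path runs from W to X, so X keeps its natural value.
X = E^2 + Y  [with E=-1, Y=6]  = 7

7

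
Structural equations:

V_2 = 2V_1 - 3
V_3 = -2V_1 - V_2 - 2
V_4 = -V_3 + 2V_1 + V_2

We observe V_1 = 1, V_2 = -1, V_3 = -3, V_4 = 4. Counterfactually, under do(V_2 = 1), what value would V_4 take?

8

Under do(V_2=1), the mechanism V_2 = 2V_1 - 3 is discarded; V_2 is fixed at 1.
V_3 = -2V_1 - V_2 - 2  [with V_1=1, V_2=1]  = -5
V_4 = -V_3 + 2V_1 + V_2  [with V_3=-5, V_1=1, V_2=1]  = 8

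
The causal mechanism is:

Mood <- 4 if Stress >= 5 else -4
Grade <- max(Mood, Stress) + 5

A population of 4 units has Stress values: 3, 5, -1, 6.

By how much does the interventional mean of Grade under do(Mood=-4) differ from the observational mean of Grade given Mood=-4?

2.25

do(Mood=-4) breaks Mood's dependence on Stress. With Mood=-4 fixed, Grade across the units is 8, 10, 4, 11, mean 8.25.
E[Grade|Mood=-4] averages over only the 2 units with Mood=-4 (Stress = 3, -1): Grade = 8, 4, mean 6.
Difference = 8.25 − 6 = 2.25.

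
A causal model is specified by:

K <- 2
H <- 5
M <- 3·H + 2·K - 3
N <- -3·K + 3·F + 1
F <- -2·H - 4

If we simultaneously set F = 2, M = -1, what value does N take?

1

The joint intervention fixes F = 2, M = -1, removing each variable's own equation.
N = -3·K + 3·F + 1  [with K=2, F=2]  = 1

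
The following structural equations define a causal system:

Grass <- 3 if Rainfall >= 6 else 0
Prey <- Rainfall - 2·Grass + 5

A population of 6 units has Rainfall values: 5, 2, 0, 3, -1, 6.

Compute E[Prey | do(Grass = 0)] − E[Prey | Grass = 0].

Under do(Grass=0), Grass's equation is replaced by Grass=0 for every unit. Per-unit Prey: 10, 7, 5, 8, 4, 11. Mean = 7.5.
Observing Grass=0 restricts to units where Grass's equation naturally yields 0: Rainfall ∈ {5, 2, 0, 3, -1}. In that subpopulation Prey = 10, 7, 5, 8, 4, mean 6.8.
Difference = 7.5 − 6.8 = 0.7.

0.7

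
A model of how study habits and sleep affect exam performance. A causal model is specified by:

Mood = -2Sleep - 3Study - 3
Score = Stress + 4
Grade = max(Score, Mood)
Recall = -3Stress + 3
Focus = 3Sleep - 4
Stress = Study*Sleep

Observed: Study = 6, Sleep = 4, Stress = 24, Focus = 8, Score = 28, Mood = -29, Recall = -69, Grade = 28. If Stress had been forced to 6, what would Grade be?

10

The intervention breaks the incoming arrows to Stress: Stress = Study*Sleep no longer applies, and Stress = 6.
Score = Stress + 4  [with Stress=6]  = 10
Mood = -2Sleep - 3Study - 3  [with Sleep=4, Study=6]  = -29
Grade = max(Score, Mood)  [with Score=10, Mood=-29]  = 10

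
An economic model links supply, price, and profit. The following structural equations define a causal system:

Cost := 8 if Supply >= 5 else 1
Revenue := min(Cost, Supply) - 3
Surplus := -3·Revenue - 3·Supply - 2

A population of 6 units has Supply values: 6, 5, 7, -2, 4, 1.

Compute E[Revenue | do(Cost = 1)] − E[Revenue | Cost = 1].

Every unit gets Cost=1 under the intervention. Revenue values become -2, -2, -2, -5, -2, -2; E[Revenue|do(Cost=1)] = -2.5.
E[Revenue|Cost=1] averages over only the 3 units with Cost=1 (Supply = -2, 4, 1): Revenue = -5, -2, -2, mean -3.
Difference = -2.5 − (-3) = 0.5.

0.5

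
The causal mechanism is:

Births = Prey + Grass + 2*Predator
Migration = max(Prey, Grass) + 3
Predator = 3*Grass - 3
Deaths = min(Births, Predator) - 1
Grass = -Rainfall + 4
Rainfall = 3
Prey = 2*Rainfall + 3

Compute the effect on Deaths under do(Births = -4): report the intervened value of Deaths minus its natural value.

-4

The intervention breaks the incoming arrows to Births: Births = Prey + Grass + 2*Predator no longer applies, and Births = -4.
Grass = -Rainfall + 4  [with Rainfall=3]  = 1
Predator = 3*Grass - 3  [with Grass=1]  = 0
Deaths = min(Births, Predator) - 1  [with Births=-4, Predator=0]  = -5
Without intervention: Grass = -Rainfall + 4  [with Rainfall=3]  = 1; Prey = 2*Rainfall + 3  [with Rainfall=3]  = 9; Predator = 3*Grass - 3  [with Grass=1]  = 0; Births = Prey + Grass + 2*Predator  [with Prey=9, Grass=1, Predator=0]  = 10; Deaths = min(Births, Predator) - 1  [with Births=10, Predator=0]  = -1.
Change = -5 − (-1) = -4.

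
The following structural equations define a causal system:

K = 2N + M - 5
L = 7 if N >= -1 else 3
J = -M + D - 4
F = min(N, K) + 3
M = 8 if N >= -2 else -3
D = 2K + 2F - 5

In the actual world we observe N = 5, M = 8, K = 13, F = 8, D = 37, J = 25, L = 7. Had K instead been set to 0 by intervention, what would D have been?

1

do(K=0) replaces the equation K = 2N + M - 5 with the constant K = 0.
F = min(N, K) + 3  [with N=5, K=0]  = 3
D = 2K + 2F - 5  [with K=0, F=3]  = 1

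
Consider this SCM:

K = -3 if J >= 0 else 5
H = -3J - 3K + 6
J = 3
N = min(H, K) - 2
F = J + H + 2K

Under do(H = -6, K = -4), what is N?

Setting H = -6, K = -4 by intervention discards those variables' equations.
N = min(H, K) - 2  [with H=-6, K=-4]  = -8

-8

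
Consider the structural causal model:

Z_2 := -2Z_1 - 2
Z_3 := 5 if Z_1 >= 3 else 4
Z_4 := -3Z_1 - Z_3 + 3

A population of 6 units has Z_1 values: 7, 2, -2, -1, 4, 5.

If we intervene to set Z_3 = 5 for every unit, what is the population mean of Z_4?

-9.5

Under do(Z_3=5), Z_3's equation is replaced by Z_3=5 for every unit. Per-unit Z_4: -23, -8, 4, 1, -14, -17. Mean = -9.5.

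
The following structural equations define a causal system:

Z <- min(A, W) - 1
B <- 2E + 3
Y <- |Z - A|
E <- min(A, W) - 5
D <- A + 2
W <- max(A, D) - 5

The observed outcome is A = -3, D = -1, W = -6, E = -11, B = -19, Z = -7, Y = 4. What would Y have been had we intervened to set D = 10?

1

Under do(D=10), the mechanism D <- A + 2 is discarded; D is fixed at 10.
W = max(A, D) - 5  [with A=-3, D=10]  = 5
Z = min(A, W) - 1  [with A=-3, W=5]  = -4
Y = |Z - A|  [with Z=-4, A=-3]  = 1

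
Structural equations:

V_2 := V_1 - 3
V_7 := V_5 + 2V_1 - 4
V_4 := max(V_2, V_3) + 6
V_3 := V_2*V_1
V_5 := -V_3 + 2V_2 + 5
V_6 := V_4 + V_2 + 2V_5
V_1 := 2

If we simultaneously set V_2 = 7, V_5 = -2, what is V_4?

20

The joint intervention fixes V_2 = 7, V_5 = -2, removing each variable's own equation.
V_3 = V_2*V_1  [with V_2=7, V_1=2]  = 14
V_4 = max(V_2, V_3) + 6  [with V_2=7, V_3=14]  = 20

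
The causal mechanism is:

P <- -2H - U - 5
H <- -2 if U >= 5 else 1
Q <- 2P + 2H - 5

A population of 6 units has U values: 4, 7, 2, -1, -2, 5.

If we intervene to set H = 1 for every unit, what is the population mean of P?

Every unit gets H=1 under the intervention. P values become -11, -14, -9, -6, -5, -12; E[P|do(H=1)] = -9.5.

-9.5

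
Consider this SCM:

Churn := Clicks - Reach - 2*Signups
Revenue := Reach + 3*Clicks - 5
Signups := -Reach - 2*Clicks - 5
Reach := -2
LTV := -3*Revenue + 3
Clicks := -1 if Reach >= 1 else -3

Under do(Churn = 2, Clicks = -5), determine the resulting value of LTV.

69

The joint intervention fixes Churn = 2, Clicks = -5, removing each variable's own equation.
Revenue = Reach + 3*Clicks - 5  [with Reach=-2, Clicks=-5]  = -22
LTV = -3*Revenue + 3  [with Revenue=-22]  = 69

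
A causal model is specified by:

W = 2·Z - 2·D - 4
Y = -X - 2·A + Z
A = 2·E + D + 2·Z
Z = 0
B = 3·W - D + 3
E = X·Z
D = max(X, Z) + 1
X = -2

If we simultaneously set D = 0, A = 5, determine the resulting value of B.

Under do(D = 0, A = 5), each intervened variable's structural equation is replaced by its fixed value.
W = 2·Z - 2·D - 4  [with Z=0, D=0]  = -4
B = 3·W - D + 3  [with W=-4, D=0]  = -9

-9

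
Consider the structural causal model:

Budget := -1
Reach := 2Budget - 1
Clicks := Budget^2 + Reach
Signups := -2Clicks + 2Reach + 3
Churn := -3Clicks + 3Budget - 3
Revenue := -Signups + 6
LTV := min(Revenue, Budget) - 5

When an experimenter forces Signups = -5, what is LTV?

-6

The intervention breaks the incoming arrows to Signups: Signups := -2Clicks + 2Reach + 3 no longer applies, and Signups = -5.
Revenue = -Signups + 6  [with Signups=-5]  = 11
LTV = min(Revenue, Budget) - 5  [with Revenue=11, Budget=-1]  = -6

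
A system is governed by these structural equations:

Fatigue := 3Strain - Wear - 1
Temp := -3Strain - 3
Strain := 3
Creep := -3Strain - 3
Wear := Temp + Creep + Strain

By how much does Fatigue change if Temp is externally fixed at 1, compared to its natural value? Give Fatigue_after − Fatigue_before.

do(Temp=1) replaces the equation Temp := -3Strain - 3 with the constant Temp = 1.
Creep = -3Strain - 3  [with Strain=3]  = -12
Wear = Temp + Creep + Strain  [with Temp=1, Creep=-12, Strain=3]  = -8
Fatigue = 3Strain - Wear - 1  [with Strain=3, Wear=-8]  = 16
Without intervention: Temp = -3Strain - 3  [with Strain=3]  = -12; Creep = -3Strain - 3  [with Strain=3]  = -12; Wear = Temp + Creep + Strain  [with Temp=-12, Creep=-12, Strain=3]  = -21; Fatigue = 3Strain - Wear - 1  [with Strain=3, Wear=-21]  = 29.
Change = 16 − 29 = -13.

-13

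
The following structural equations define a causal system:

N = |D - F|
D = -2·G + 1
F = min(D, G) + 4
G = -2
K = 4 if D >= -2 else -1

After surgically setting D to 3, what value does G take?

Under do(D=3), the mechanism D = -2·G + 1 is discarded; D is fixed at 3.
G is not downstream of the intervention, so its value is determined by the original equations.

-2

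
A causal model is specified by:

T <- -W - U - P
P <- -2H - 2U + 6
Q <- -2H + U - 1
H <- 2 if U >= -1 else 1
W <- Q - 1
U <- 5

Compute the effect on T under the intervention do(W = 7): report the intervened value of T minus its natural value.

The intervention breaks the incoming arrows to W: W <- Q - 1 no longer applies, and W = 7.
H = 2 if U >= -1 else 1  [with U=5]  = 2
P = -2H - 2U + 6  [with H=2, U=5]  = -8
T = -W - U - P  [with W=7, U=5, P=-8]  = -4
Without intervention: H = 2 if U >= -1 else 1  [with U=5]  = 2; Q = -2H + U - 1  [with H=2, U=5]  = 0; P = -2H - 2U + 6  [with H=2, U=5]  = -8; W = Q - 1  [with Q=0]  = -1; T = -W - U - P  [with W=-1, U=5, P=-8]  = 4.
Change = -4 − 4 = -8.

-8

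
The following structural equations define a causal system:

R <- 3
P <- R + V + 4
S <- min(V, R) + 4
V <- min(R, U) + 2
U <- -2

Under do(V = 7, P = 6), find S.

The joint intervention fixes V = 7, P = 6, removing each variable's own equation.
S = min(V, R) + 4  [with V=7, R=3]  = 7

7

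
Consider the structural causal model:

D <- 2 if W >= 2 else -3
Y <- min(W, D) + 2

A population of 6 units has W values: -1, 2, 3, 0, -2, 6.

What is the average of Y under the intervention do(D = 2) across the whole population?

2.5

Every unit gets D=2 under the intervention. Y values become 1, 4, 4, 2, 0, 4; E[Y|do(D=2)] = 2.5.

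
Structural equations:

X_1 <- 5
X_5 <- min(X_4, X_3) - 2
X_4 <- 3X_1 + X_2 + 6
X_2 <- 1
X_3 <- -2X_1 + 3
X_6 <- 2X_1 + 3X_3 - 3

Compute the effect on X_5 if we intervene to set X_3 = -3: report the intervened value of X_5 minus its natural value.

4

do(X_3=-3) replaces the equation X_3 <- -2X_1 + 3 with the constant X_3 = -3.
X_4 = 3X_1 + X_2 + 6  [with X_1=5, X_2=1]  = 22
X_5 = min(X_4, X_3) - 2  [with X_4=22, X_3=-3]  = -5
Without intervention: X_3 = -2X_1 + 3  [with X_1=5]  = -7; X_4 = 3X_1 + X_2 + 6  [with X_1=5, X_2=1]  = 22; X_5 = min(X_4, X_3) - 2  [with X_4=22, X_3=-7]  = -9.
Change = -5 − (-9) = 4.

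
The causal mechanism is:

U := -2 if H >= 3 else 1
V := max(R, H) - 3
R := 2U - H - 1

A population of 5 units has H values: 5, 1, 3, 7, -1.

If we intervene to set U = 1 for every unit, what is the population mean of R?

-2

The intervention sets U=1 in all 5 units regardless of H. Recomputing R per unit gives -4, 0, -2, -6, 2; average -2.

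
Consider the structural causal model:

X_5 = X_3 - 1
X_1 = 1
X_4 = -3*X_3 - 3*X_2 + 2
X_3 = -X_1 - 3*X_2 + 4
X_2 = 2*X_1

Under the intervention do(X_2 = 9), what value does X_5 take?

do(X_2=9) replaces the equation X_2 = 2*X_1 with the constant X_2 = 9.
X_3 = -X_1 - 3*X_2 + 4  [with X_1=1, X_2=9]  = -24
X_5 = X_3 - 1  [with X_3=-24]  = -25

-25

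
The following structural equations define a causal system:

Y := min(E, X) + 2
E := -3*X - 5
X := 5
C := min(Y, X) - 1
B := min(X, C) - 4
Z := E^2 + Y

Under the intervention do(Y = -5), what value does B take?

-10

The intervention breaks the incoming arrows to Y: Y := min(E, X) + 2 no longer applies, and Y = -5.
C = min(Y, X) - 1  [with Y=-5, X=5]  = -6
B = min(X, C) - 4  [with X=5, C=-6]  = -10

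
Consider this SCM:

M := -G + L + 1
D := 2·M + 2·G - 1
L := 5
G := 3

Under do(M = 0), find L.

5

Under do(M=0), the mechanism M := -G + L + 1 is discarded; M is fixed at 0.
L is not downstream of the intervention, so its value is determined by the original equations.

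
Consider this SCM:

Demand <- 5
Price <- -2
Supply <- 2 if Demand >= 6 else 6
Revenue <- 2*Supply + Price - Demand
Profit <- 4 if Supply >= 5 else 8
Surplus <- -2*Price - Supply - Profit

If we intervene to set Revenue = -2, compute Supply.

Under do(Revenue=-2), the mechanism Revenue <- 2*Supply + Price - Demand is discarded; Revenue is fixed at -2.
Since Supply is not a descendant of the intervened variable, it is unaffected.
Supply = 2 if Demand >= 6 else 6  [with Demand=5]  = 6

6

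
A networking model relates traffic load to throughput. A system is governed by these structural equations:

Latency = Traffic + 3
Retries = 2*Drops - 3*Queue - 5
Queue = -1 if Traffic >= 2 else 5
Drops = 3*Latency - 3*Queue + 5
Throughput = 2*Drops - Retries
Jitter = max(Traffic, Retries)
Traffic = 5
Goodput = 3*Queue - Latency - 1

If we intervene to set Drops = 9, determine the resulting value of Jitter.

Under do(Drops=9), the mechanism Drops = 3*Latency - 3*Queue + 5 is discarded; Drops is fixed at 9.
Queue = -1 if Traffic >= 2 else 5  [with Traffic=5]  = -1
Retries = 2*Drops - 3*Queue - 5  [with Drops=9, Queue=-1]  = 16
Jitter = max(Traffic, Retries)  [with Traffic=5, Retries=16]  = 16

16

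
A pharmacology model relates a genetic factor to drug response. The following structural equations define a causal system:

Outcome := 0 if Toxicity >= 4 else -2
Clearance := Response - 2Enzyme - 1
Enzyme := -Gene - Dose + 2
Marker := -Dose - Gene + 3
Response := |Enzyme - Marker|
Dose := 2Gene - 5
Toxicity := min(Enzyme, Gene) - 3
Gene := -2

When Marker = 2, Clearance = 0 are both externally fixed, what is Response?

Setting Marker = 2, Clearance = 0 by intervention discards those variables' equations.
Dose = 2Gene - 5  [with Gene=-2]  = -9
Enzyme = -Gene - Dose + 2  [with Gene=-2, Dose=-9]  = 13
Response = |Enzyme - Marker|  [with Enzyme=13, Marker=2]  = 11

11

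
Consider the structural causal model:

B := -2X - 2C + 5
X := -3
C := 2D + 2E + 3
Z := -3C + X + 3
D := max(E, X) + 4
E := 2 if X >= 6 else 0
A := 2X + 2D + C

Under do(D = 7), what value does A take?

25

The intervention breaks the incoming arrows to D: D := max(E, X) + 4 no longer applies, and D = 7.
E = 2 if X >= 6 else 0  [with X=-3]  = 0
C = 2D + 2E + 3  [with D=7, E=0]  = 17
A = 2X + 2D + C  [with X=-3, D=7, C=17]  = 25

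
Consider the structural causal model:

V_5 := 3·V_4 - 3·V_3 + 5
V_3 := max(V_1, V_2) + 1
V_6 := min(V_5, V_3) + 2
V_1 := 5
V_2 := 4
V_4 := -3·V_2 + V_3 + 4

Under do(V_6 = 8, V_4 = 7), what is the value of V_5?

8

Setting V_6 = 8, V_4 = 7 by intervention discards those variables' equations.
V_3 = max(V_1, V_2) + 1  [with V_1=5, V_2=4]  = 6
V_5 = 3·V_4 - 3·V_3 + 5  [with V_4=7, V_3=6]  = 8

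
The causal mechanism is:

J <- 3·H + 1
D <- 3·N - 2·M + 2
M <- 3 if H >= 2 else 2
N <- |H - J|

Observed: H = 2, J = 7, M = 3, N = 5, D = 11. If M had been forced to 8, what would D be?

1

do(M=8) replaces the equation M <- 3 if H >= 2 else 2 with the constant M = 8.
J = 3·H + 1  [with H=2]  = 7
N = |H - J|  [with H=2, J=7]  = 5
D = 3·N - 2·M + 2  [with N=5, M=8]  = 1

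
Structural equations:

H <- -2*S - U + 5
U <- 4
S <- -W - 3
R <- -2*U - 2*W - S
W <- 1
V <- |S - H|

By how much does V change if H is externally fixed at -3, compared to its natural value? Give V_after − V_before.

Intervening sets H = -3 and removes its equation (H <- -2*S - U + 5).
S = -W - 3  [with W=1]  = -4
V = |S - H|  [with S=-4, H=-3]  = 1
Without intervention: S = -W - 3  [with W=1]  = -4; H = -2*S - U + 5  [with S=-4, U=4]  = 9; V = |S - H|  [with S=-4, H=9]  = 13.
Change = 1 − 13 = -12.

-12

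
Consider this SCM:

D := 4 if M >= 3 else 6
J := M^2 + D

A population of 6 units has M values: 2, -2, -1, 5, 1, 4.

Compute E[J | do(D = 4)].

The intervention sets D=4 in all 6 units regardless of M. Recomputing J per unit gives 8, 8, 5, 29, 5, 20; average 12.5.

12.5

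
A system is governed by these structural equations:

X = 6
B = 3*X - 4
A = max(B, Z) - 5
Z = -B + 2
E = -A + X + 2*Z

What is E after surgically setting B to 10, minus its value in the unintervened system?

do(B=10) replaces the equation B = 3*X - 4 with the constant B = 10.
Z = -B + 2  [with B=10]  = -8
A = max(B, Z) - 5  [with B=10, Z=-8]  = 5
E = -A + X + 2*Z  [with A=5, X=6, Z=-8]  = -15
Without intervention: B = 3*X - 4  [with X=6]  = 14; Z = -B + 2  [with B=14]  = -12; A = max(B, Z) - 5  [with B=14, Z=-12]  = 9; E = -A + X + 2*Z  [with A=9, X=6, Z=-12]  = -27.
Change = -15 − (-27) = 12.

12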